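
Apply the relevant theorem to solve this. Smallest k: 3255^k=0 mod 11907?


3255^k mod 11907:
k=1: 3255
k=2: 9702
k=3: 2646
k=4: 3969
k=5: 0
First zero at k = 5


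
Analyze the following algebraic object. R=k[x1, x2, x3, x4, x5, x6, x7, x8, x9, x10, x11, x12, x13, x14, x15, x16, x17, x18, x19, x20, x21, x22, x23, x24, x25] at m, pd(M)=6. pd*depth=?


pd+depth=25
depth=25-6=19
pd*depth=6*19=114


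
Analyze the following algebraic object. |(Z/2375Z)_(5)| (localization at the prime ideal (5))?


5-primary part: 2375=5^3*19
Size=5^3=125


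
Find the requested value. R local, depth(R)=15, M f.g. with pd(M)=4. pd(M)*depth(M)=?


pd+depth=15
depth=15-4=11
pd*depth=4*11=44


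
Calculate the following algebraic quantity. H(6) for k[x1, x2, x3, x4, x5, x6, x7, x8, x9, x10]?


C(d+n-1,n-1)=C(15,9)=5005


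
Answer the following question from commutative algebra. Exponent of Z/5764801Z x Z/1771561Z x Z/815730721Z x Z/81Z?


Exponent = lcm of the cyclic orders; pairwise coprime => product.
7^8*11^6*13^8*3^4=5764801*1771561*815730721*81=674795640840285440236761


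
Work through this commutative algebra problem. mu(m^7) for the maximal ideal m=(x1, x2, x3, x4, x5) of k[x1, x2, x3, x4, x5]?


Graded Nakayama: mu(m^d) = dim_k (m^d/m^(d+1)) = #degree-7 monomials in 5 vars
C(n+d-1,d)=C(11,7)=330


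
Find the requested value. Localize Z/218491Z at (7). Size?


7-primary part: 218491=7^5*13
Size=7^5=16807


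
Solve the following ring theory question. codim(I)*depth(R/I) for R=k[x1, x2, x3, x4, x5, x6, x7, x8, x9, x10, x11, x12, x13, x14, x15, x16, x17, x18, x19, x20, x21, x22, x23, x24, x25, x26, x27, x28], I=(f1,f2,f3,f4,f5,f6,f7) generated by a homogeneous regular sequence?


codim=7, depth=dim(R/I)=28-7=21
Product=7*21=147


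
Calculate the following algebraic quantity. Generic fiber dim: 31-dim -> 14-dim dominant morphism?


dim(fiber)=dim(X)-dim(Y)=31-14=17


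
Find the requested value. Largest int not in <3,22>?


gcd(3,22)=1 => F=ab-a-b=3*22-3-22=66-25=41


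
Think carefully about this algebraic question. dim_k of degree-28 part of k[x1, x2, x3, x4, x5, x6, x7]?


C(d+n-1,n-1)=C(34,6)=1344904


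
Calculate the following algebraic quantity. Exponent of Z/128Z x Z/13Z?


Exponent = lcm of the cyclic orders; pairwise coprime => product.
2^7*13^1=128*13=1664


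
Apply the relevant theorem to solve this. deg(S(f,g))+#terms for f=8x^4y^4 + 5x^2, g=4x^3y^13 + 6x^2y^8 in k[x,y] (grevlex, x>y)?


LT(f)=8x^4y^4, LT(g)=4x^3y^13
lcm(LM)=x^4y^13
S(f,g) (scaled by 32 to clear denominators) = 4y^9*f - 8x*g = -48x^3y^8 + 20x^2y^9
2 terms, deg 11.
11+2=13


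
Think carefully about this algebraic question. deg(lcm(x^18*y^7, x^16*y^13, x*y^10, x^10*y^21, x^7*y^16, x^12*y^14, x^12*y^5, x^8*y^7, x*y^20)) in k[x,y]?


lcm = componentwise max:
x: max(18,16,1,10,7,12,12,8,1)=18
y: max(7,13,10,21,16,14,5,7,20)=21
Total=18+21=39


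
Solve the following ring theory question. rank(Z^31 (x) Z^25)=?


rank(M(x)N) = rank(M)*rank(N)
31*25 = 775


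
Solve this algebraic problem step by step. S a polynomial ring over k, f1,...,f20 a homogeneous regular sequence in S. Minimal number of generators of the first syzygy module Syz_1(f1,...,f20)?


Regular sequence => Koszul complex is the minimal free resolution.
Syz_1 minimally generated by Koszul relations f_i*e_j - f_j*e_i (i<j): mu(Syz_1) = beta_2 = C(m,2) = m(m-1)/2
m=20
20*19/2 = 190


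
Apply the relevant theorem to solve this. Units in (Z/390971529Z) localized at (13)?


Local ring = Z/4826809Z.
phi(4826809) = 13^5*(13-1) = 4455516


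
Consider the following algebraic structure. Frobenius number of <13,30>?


gcd(13,30)=1 => F=ab-a-b=13*30-13-30=390-43=347


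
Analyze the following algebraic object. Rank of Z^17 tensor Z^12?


rank(M(x)N) = rank(M)*rank(N)
17*12 = 204


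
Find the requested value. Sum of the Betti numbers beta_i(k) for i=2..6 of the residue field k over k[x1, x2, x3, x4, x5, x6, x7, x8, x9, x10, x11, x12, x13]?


Koszul resolution: beta_i(k)=C(n,i), n=13
C(13,2)=78, C(13,3)=286, C(13,4)=715, C(13,5)=1287, C(13,6)=1716
Sum=4082


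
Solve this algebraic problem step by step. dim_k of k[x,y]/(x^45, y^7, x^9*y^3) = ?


k[x,y]/I, I = (x^45, y^7, x^9*y^3)
Rect: 45x7=315. Corner: (45-9)x(7-3)=144.
dim = 315-144 = 171


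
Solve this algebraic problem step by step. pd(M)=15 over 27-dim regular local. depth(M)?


pd+depth=depth(R)=27
depth=27-15=12


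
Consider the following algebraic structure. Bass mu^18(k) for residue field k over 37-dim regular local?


C(n,i)=C(37,18)=17672631900


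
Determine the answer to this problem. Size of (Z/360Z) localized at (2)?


2-primary part: 360=2^3*45
Size=2^3=8


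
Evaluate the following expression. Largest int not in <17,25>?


gcd(17,25)=1 => F=ab-a-b=17*25-17-25=425-42=383


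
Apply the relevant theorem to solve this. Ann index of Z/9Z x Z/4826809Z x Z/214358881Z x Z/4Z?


Exponent = lcm of the cyclic orders; pairwise coprime => product.
3^2*13^6*11^8*2^2=9*4826809*214358881*4=37248097537466244


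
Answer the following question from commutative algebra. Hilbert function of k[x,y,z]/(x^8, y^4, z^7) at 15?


Need i<8, j<4, k<7 with i+j+k=15.
For each i, j ranges over max(0,15-i-6)..min(3,15-i):
  i=0: j in [9,3] -> 0
  i=1: j in [8,3] -> 0
  i=2: j in [7,3] -> 0
  i=3: j in [6,3] -> 0
  i=4: j in [5,3] -> 0
  i=5: j in [4,3] -> 0
  i=6: j in [3,3] -> 1
  i=7: j in [2,3] -> 2
H(15) = 0+0+0+0+0+0+1+2 = 3


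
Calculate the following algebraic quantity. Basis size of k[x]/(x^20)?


Basis: 1,x,...,x^19
dim=20


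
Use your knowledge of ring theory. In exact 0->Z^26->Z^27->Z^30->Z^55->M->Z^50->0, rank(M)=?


Alt sum=0:
(-1)^0*26 + (-1)^1*27 + (-1)^2*30 + (-1)^3*55 + (-1)^4*? + (-1)^5*50=0
rank(M)=76


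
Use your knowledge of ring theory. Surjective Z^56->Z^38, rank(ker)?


rank(ker) = 56-38 = 18


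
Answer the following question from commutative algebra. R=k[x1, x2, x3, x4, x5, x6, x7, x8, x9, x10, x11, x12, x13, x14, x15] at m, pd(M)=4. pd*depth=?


pd+depth=15
depth=15-4=11
pd*depth=4*11=44


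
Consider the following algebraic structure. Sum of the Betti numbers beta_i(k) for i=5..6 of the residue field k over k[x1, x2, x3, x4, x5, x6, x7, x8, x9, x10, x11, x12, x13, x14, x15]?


Koszul resolution: beta_i(k)=C(n,i), n=15
C(15,5)=3003, C(15,6)=5005
Sum=8008


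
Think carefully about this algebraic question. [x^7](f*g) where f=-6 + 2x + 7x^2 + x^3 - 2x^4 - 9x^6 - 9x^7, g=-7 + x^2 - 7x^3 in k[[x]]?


[x^7] = sum a_i*b_j, i+j=7
  -2*-7=14
  -9*-7=63
Sum=77


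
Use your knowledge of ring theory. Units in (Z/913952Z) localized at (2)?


Local ring = Z/32Z.
phi(32) = 2^4*(2-1) = 16


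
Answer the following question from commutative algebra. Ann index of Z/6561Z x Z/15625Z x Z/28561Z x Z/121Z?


Exponent = lcm of the cyclic orders; pairwise coprime => product.
3^8*5^6*13^4*11^2=6561*15625*28561*121=354281800640625


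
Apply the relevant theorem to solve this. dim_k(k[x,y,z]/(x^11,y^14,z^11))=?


Basis: x^iy^jz^k, i<11,j<14,k<11
11*14*11=1694


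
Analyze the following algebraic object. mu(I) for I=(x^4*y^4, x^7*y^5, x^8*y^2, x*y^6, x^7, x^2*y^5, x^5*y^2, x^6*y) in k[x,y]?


Remove redundant (divisible by others).
x^8*y^2 redundant.
x^7*y^5 redundant.
Min: x^7, x^6*y, x^5*y^2, x^4*y^4, x^2*y^5, x*y^6
Count=6


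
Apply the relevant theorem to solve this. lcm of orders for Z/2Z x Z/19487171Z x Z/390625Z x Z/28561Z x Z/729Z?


Exponent = lcm of the cyclic orders; pairwise coprime => product.
2^1*11^7*5^8*13^4*3^6=2*19487171*390625*28561*729=316985768194296093750


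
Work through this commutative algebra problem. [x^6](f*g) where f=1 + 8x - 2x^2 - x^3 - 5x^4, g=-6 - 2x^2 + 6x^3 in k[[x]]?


[x^6] = sum a_i*b_j, i+j=6
  -1*6=-6
  -5*-2=10
Sum=4


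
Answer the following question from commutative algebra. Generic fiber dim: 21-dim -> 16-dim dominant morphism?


dim(fiber)=dim(X)-dim(Y)=21-16=5


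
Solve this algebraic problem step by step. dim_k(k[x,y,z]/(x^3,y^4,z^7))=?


Basis: x^iy^jz^k, i<3,j<4,k<7
3*4*7=84


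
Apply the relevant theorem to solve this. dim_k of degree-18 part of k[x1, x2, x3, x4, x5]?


C(d+n-1,n-1)=C(22,4)=7315


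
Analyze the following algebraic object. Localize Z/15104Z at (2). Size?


2-primary part: 15104=2^8*59
Size=2^8=256


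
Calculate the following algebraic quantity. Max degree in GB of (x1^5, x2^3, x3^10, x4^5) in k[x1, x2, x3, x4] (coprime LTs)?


Pure powers, coprime LTs => already GB.
Degrees: 5, 3, 10, 5
Max=10


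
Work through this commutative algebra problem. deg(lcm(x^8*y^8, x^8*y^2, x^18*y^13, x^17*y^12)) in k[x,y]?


lcm = componentwise max:
x: max(8,8,18,17)=18
y: max(8,2,13,12)=13
Total=18+13=31


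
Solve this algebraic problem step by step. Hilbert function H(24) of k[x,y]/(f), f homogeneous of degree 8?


H(t)=d for t>=d-1.
d=8, t=24
H(24)=8


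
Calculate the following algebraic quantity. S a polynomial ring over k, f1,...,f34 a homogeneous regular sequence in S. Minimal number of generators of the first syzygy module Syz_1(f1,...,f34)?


Regular sequence => Koszul complex is the minimal free resolution.
Syz_1 minimally generated by Koszul relations f_i*e_j - f_j*e_i (i<j): mu(Syz_1) = beta_2 = C(m,2) = m(m-1)/2
m=34
34*33/2 = 561


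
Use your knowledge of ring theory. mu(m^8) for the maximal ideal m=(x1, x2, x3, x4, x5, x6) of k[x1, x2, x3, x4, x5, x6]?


Graded Nakayama: mu(m^d) = dim_k (m^d/m^(d+1)) = #degree-8 monomials in 6 vars
C(n+d-1,d)=C(13,8)=1287


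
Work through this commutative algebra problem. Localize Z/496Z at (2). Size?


2-primary part: 496=2^4*31
Size=2^4=16


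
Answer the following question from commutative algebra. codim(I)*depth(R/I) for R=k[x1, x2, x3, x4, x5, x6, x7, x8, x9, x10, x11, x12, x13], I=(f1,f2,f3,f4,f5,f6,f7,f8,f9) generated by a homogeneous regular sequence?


codim=9, depth=dim(R/I)=13-9=4
Product=9*4=36


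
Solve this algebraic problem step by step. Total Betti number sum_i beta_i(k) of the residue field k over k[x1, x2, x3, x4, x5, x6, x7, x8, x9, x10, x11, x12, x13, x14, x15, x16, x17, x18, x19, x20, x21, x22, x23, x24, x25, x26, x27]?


Koszul resolution: beta_i(k)=C(n,i), n=27
sum_i C(27,i) = 2^27 = 134217728


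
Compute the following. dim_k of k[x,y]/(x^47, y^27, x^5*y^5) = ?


k[x,y]/I, I = (x^47, y^27, x^5*y^5)
Rect: 47x27=1269. Corner: (47-5)x(27-5)=924.
dim = 1269-924 = 345


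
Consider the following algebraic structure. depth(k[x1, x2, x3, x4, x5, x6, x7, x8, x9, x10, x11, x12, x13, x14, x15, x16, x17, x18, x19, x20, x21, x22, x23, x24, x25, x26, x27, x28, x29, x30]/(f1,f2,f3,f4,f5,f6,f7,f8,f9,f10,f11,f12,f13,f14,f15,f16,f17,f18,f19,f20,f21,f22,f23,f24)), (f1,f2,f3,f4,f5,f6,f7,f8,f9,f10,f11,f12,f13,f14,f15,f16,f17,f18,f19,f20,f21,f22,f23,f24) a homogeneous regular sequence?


depth(R)=30
depth(R/I)=30-24=6


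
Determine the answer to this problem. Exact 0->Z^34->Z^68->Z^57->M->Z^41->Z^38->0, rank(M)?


Alt sum=0:
(-1)^0*34 + (-1)^1*68 + (-1)^2*57 + (-1)^3*? + (-1)^4*41 + (-1)^5*38=0
rank(M)=26


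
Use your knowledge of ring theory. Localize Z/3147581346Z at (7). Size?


7-primary part: 3147581346=7^9*78
Size=7^9=40353607


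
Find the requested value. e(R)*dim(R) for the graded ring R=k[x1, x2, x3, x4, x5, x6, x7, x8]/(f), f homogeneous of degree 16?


e(R)=deg(f)=16, dim(R)=8-1=7
e*dim=16*7=112


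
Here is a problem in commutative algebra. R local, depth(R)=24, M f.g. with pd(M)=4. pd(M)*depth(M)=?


pd+depth=24
depth=24-4=20
pd*depth=4*20=80


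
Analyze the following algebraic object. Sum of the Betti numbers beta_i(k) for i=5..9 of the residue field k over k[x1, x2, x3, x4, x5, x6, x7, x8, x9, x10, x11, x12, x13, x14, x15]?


Koszul resolution: beta_i(k)=C(n,i), n=15
C(15,5)=3003, C(15,6)=5005, C(15,7)=6435, C(15,8)=6435, C(15,9)=5005
Sum=25883


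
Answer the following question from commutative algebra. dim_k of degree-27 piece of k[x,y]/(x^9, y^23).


k[x,y], I = (x^9, y^23), d = 27
Need i < 9 and d-i < 23.
Range: 5 <= i <= 8.
H(27) = 4


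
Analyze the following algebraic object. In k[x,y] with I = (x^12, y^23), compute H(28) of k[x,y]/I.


k[x,y], I = (x^12, y^23), d = 28
Need i < 12 and d-i < 23.
Range: 6 <= i <= 11.
H(28) = 6


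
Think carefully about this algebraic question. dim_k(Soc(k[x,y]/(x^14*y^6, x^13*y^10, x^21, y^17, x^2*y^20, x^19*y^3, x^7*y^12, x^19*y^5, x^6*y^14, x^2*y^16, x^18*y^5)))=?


Socle = ann(m) = span of standard monomials u with x*u, y*u in I (staircase corners).
Redundant generators: x^19*y^5, x^2*y^20
Minimal generators: x^21, x^19*y^3, x^18*y^5, x^14*y^6, x^13*y^10, x^7*y^12, x^6*y^14, x^2*y^16, y^17
Corners: xy^16, x^5y^15, x^6y^13, x^12y^11, x^13y^9, x^17y^5, x^18y^4, x^20y^2
Socle dim=8


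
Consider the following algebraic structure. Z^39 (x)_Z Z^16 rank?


rank(M(x)N) = rank(M)*rank(N)
39*16 = 624


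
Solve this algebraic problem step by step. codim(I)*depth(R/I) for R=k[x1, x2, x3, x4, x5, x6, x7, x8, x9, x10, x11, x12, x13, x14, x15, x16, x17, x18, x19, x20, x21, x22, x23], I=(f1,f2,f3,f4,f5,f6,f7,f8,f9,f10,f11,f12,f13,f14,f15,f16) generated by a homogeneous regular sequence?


codim=16, depth=dim(R/I)=23-16=7
Product=16*7=112


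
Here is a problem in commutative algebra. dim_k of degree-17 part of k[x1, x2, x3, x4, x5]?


C(d+n-1,n-1)=C(21,4)=5985


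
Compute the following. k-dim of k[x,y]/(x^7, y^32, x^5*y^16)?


k[x,y]/I, I = (x^7, y^32, x^5*y^16)
Rect: 7x32=224. Corner: (7-5)x(32-16)=32.
dim = 224-32 = 192


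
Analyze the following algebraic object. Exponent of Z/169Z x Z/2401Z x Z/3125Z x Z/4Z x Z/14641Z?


Exponent = lcm of the cyclic orders; pairwise coprime => product.
13^2*7^4*5^5*2^2*11^4=169*2401*3125*4*14641=74260799112500


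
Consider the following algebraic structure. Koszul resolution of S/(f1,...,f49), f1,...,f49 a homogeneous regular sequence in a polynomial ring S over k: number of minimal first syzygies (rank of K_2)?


Regular sequence => Koszul complex is the minimal free resolution.
Syz_1 minimally generated by Koszul relations f_i*e_j - f_j*e_i (i<j): mu(Syz_1) = beta_2 = C(m,2) = m(m-1)/2
m=49
49*48/2 = 1176


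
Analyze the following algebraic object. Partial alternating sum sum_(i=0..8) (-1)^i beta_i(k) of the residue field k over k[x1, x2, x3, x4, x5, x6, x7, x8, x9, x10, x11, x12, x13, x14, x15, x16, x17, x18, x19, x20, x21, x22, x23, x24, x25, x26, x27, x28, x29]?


Koszul resolution: beta_i(k)=C(n,i), n=29
sum_(i=0..p) (-1)^i C(n,i) = (-1)^p C(n-1,p)
(-1)^8*C(28,8) = (-1)^8*3108105 = 3108105


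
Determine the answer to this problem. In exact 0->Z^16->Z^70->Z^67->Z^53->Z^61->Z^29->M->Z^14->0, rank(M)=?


Alt sum=0:
(-1)^0*16 + (-1)^1*70 + (-1)^2*67 + (-1)^3*53 + (-1)^4*61 + (-1)^5*29 + (-1)^6*? + (-1)^7*14=0
rank(M)=22


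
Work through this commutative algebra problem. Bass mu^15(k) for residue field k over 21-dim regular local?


C(n,i)=C(21,15)=54264


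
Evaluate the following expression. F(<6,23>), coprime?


gcd(6,23)=1 => F=ab-a-b=6*23-6-23=138-29=109


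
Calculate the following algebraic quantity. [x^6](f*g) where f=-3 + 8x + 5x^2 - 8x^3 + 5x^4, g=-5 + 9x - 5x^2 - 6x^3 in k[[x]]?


[x^6] = sum a_i*b_j, i+j=6
  -8*-6=48
  5*-5=-25
Sum=23


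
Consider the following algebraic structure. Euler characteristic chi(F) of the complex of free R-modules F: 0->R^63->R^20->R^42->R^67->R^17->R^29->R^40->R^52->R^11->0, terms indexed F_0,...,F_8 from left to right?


chi = sum (-1)^i * rank:
(-1)^0*63=63
(-1)^1*20=-20
(-1)^2*42=42
(-1)^3*67=-67
(-1)^4*17=17
(-1)^5*29=-29
(-1)^6*40=40
(-1)^7*52=-52
(-1)^8*11=11
chi=5


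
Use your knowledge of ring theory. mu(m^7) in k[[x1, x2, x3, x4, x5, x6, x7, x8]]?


C(n+d-1,d)=C(14,7)=3432


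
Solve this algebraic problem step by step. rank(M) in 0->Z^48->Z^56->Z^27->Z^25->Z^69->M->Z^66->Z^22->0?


Alt sum=0:
(-1)^0*48 + (-1)^1*56 + (-1)^2*27 + (-1)^3*25 + (-1)^4*69 + (-1)^5*? + (-1)^6*66 + (-1)^7*22=0
rank(M)=107


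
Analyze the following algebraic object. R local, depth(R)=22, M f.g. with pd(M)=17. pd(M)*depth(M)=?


pd+depth=22
depth=22-17=5
pd*depth=17*5=85


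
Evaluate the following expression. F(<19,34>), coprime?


gcd(19,34)=1 => F=ab-a-b=19*34-19-34=646-53=593


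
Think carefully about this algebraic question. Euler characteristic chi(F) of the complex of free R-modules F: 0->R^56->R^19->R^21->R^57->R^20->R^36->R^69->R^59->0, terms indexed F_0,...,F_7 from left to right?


chi = sum (-1)^i * rank:
(-1)^0*56=56
(-1)^1*19=-19
(-1)^2*21=21
(-1)^3*57=-57
(-1)^4*20=20
(-1)^5*36=-36
(-1)^6*69=69
(-1)^7*59=-59
chi=-5


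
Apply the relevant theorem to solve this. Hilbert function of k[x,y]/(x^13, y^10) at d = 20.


k[x,y], I = (x^13, y^10), d = 20
Need i < 13 and d-i < 10.
Range: 11 <= i <= 12.
H(20) = 2


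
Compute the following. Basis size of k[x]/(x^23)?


Basis: 1,x,...,x^22
dim=23


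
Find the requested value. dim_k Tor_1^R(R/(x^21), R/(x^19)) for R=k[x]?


Tor_1(R/I,R/J)=(I cap J)/IJ=(x^21)/(x^40)
dim=40-21=min(21,19)=19


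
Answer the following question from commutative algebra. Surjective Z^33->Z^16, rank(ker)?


rank(ker) = 33-16 = 17


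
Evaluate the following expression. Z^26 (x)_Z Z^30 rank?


rank(M(x)N) = rank(M)*rank(N)
26*30 = 780


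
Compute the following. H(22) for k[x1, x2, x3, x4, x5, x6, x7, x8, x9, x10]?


C(d+n-1,n-1)=C(31,9)=20160075


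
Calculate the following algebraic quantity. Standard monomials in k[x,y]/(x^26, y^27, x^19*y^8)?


k[x,y]/I, I = (x^26, y^27, x^19*y^8)
Rect: 26x27=702. Corner: (26-19)x(27-8)=133.
dim = 702-133 = 569


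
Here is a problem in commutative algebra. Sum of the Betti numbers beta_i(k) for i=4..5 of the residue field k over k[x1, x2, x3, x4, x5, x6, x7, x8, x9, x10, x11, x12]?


Koszul resolution: beta_i(k)=C(n,i), n=12
C(12,4)=495, C(12,5)=792
Sum=1287


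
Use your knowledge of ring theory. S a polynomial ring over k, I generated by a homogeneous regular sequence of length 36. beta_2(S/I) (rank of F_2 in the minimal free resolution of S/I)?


Regular sequence => Koszul complex is the minimal free resolution.
Syz_1 minimally generated by Koszul relations f_i*e_j - f_j*e_i (i<j): mu(Syz_1) = beta_2 = C(m,2) = m(m-1)/2
m=36
36*35/2 = 630


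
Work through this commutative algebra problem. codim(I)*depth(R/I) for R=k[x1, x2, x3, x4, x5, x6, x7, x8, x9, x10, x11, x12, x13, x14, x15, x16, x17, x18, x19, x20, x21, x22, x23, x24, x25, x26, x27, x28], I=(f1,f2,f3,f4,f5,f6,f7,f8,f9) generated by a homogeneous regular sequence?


codim=9, depth=dim(R/I)=28-9=19
Product=9*19=171


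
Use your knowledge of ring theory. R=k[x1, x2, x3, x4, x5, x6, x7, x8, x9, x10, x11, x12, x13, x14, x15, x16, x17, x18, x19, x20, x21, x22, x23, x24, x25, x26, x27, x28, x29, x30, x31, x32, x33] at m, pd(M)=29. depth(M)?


pd+depth=depth(R)=33
depth=33-29=4


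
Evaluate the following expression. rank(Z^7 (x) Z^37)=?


rank(M(x)N) = rank(M)*rank(N)
7*37 = 259


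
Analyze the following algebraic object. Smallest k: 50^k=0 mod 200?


50^k mod 200:
k=1: 50
k=2: 100
k=3: 0
First zero at k = 3


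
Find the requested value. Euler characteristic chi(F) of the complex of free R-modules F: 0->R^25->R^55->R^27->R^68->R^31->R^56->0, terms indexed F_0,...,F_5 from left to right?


chi = sum (-1)^i * rank:
(-1)^0*25=25
(-1)^1*55=-55
(-1)^2*27=27
(-1)^3*68=-68
(-1)^4*31=31
(-1)^5*56=-56
chi=-96


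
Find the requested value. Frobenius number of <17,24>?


gcd(17,24)=1 => F=ab-a-b=17*24-17-24=408-41=367


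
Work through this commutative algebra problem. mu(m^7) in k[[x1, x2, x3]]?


C(n+d-1,d)=C(9,7)=36


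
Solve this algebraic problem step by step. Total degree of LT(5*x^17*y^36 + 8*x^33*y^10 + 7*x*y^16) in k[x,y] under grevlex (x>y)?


LT: 5*x^17*y^36
deg_x=17, deg_y=36
Total=17+36=53


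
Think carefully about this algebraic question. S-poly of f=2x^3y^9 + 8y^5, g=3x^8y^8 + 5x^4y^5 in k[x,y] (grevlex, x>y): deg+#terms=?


LT(f)=2x^3y^9, LT(g)=3x^8y^8
lcm(LM)=x^8y^9
S(f,g) (scaled by 6 to clear denominators) = 3x^5*f - 2y*g = 24x^5y^5 - 10x^4y^6
2 terms, deg 10.
10+2=12


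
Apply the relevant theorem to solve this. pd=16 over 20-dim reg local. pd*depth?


pd+depth=20
depth=20-16=4
pd*depth=16*4=64


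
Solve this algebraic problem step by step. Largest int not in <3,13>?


gcd(3,13)=1 => F=ab-a-b=3*13-3-13=39-16=23


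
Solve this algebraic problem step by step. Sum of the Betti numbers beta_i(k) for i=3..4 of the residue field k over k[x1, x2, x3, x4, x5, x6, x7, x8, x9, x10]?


Koszul resolution: beta_i(k)=C(n,i), n=10
C(10,3)=120, C(10,4)=210
Sum=330


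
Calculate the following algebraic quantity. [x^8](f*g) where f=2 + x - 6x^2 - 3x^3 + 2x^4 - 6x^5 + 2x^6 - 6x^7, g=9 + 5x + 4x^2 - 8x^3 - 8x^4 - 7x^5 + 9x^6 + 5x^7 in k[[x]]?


[x^8] = sum a_i*b_j, i+j=8
  1*5=5
  -6*9=-54
  -3*-7=21
  2*-8=-16
  -6*-8=48
  2*4=8
  -6*5=-30
Sum=-18


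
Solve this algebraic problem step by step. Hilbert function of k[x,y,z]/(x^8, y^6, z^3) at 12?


Need i<8, j<6, k<3 with i+j+k=12.
For each i, j ranges over max(0,12-i-2)..min(5,12-i):
  i=0: j in [10,5] -> 0
  i=1: j in [9,5] -> 0
  i=2: j in [8,5] -> 0
  i=3: j in [7,5] -> 0
  i=4: j in [6,5] -> 0
  i=5: j in [5,5] -> 1
  i=6: j in [4,5] -> 2
  i=7: j in [3,5] -> 3
H(12) = 0+0+0+0+0+1+2+3 = 6


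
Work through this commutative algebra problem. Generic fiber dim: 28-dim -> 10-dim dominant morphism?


dim(fiber)=dim(X)-dim(Y)=28-10=18


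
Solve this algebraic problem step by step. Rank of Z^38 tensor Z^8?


rank(M(x)N) = rank(M)*rank(N)
38*8 = 304


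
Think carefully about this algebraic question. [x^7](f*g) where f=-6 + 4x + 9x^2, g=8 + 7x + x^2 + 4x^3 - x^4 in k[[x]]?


[x^7] = sum a_i*b_j, i+j=7
Sum=0


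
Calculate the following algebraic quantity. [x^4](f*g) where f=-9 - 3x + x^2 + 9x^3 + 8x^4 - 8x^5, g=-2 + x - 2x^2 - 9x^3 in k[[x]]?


[x^4] = sum a_i*b_j, i+j=4
  -3*-9=27
  1*-2=-2
  9*1=9
  8*-2=-16
Sum=18


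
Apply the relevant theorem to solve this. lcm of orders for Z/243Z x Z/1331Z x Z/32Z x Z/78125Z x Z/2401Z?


Exponent = lcm of the cyclic orders; pairwise coprime => product.
3^5*11^3*2^5*5^7*7^4=243*1331*32*78125*2401=1941406582500000


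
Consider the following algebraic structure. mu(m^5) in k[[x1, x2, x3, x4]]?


C(n+d-1,d)=C(8,5)=56


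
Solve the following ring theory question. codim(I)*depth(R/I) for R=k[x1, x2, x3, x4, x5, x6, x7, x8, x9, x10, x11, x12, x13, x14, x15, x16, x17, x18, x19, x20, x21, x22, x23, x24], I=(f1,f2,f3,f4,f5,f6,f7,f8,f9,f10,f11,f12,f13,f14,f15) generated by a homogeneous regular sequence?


codim=15, depth=dim(R/I)=24-15=9
Product=15*9=135


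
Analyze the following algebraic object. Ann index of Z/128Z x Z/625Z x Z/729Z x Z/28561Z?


Exponent = lcm of the cyclic orders; pairwise coprime => product.
2^7*5^4*3^6*13^4=128*625*729*28561=1665677520000


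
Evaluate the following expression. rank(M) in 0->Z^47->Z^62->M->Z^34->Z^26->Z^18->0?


Alt sum=0:
(-1)^0*47 + (-1)^1*62 + (-1)^2*? + (-1)^3*34 + (-1)^4*26 + (-1)^5*18=0
rank(M)=41


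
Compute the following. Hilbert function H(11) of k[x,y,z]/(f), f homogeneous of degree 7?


C(13,2)-C(6,2)=78-15=63


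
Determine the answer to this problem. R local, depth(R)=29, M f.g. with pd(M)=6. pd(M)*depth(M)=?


pd+depth=29
depth=29-6=23
pd*depth=6*23=138


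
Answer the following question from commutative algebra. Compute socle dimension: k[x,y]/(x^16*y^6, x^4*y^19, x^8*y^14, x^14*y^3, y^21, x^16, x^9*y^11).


Socle = ann(m) = span of standard monomials u with x*u, y*u in I (staircase corners).
Redundant generators: x^16*y^6
Minimal generators: x^16, x^14*y^3, x^9*y^11, x^8*y^14, x^4*y^19, y^21
Corners: x^3y^20, x^7y^18, x^8y^13, x^13y^10, x^15y^2
Socle dim=5


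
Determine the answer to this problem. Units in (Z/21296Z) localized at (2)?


Local ring = Z/16Z.
phi(16) = 2^3*(2-1) = 8


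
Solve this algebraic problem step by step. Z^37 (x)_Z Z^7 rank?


rank(M(x)N) = rank(M)*rank(N)
37*7 = 259


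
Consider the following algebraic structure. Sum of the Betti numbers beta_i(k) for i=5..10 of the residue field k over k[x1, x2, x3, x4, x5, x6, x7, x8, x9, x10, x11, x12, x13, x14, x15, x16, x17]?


Koszul resolution: beta_i(k)=C(n,i), n=17
C(17,5)=6188, C(17,6)=12376, C(17,7)=19448, C(17,8)=24310, C(17,9)=24310, C(17,10)=19448
Sum=106080


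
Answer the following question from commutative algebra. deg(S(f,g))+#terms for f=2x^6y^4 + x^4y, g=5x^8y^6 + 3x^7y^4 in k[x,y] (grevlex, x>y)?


LT(f)=2x^6y^4, LT(g)=5x^8y^6
lcm(LM)=x^8y^6
S(f,g) (scaled by 10 to clear denominators) = 5x^2y^2*f - 2*g = -6x^7y^4 + 5x^6y^3
2 terms, deg 11.
11+2=13


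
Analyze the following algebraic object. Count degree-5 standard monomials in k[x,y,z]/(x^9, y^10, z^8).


Need i<9, j<10, k<8 with i+j+k=5.
For each i, j ranges over max(0,5-i-7)..min(9,5-i):
  i=0: j in [0,5] -> 6
  i=1: j in [0,4] -> 5
  i=2: j in [0,3] -> 4
  i=3: j in [0,2] -> 3
  i=4: j in [0,1] -> 2
  i=5: j in [0,0] -> 1
H(5) = 6+5+4+3+2+1 = 21


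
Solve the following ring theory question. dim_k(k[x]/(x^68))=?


Basis: 1,x,...,x^67
dim=68


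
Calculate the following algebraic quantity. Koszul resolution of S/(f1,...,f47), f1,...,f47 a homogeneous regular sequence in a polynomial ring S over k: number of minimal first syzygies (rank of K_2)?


Regular sequence => Koszul complex is the minimal free resolution.
Syz_1 minimally generated by Koszul relations f_i*e_j - f_j*e_i (i<j): mu(Syz_1) = beta_2 = C(m,2) = m(m-1)/2
m=47
47*46/2 = 1081


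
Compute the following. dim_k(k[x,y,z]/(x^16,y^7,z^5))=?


Basis: x^iy^jz^k, i<16,j<7,k<5
16*7*5=560


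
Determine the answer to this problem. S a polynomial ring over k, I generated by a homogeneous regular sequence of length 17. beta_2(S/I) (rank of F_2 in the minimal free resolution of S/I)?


Regular sequence => Koszul complex is the minimal free resolution.
Syz_1 minimally generated by Koszul relations f_i*e_j - f_j*e_i (i<j): mu(Syz_1) = beta_2 = C(m,2) = m(m-1)/2
m=17
17*16/2 = 136


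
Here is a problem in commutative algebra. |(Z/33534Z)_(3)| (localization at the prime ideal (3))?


3-primary part: 33534=3^6*46
Size=3^6=729


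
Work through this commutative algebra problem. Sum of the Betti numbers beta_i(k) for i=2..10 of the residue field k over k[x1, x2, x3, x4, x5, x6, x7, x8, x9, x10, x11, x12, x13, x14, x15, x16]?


Koszul resolution: beta_i(k)=C(n,i), n=16
C(16,2)=120, C(16,3)=560, C(16,4)=1820, C(16,5)=4368, C(16,6)=8008, C(16,7)=11440, C(16,8)=12870, C(16,9)=11440, C(16,10)=8008
Sum=58634


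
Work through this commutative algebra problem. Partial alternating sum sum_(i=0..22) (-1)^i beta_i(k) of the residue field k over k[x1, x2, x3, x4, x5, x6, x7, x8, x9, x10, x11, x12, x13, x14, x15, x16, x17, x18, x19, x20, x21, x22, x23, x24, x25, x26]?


Koszul resolution: beta_i(k)=C(n,i), n=26
sum_(i=0..p) (-1)^i C(n,i) = (-1)^p C(n-1,p)
(-1)^22*C(25,22) = (-1)^22*2300 = 2300


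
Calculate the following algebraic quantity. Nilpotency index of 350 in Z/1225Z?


350^k mod 1225:
k=1: 350
k=2: 0
First zero at k = 2


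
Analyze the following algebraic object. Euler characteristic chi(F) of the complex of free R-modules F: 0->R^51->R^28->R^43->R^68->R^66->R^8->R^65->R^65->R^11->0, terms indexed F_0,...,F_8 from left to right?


chi = sum (-1)^i * rank:
(-1)^0*51=51
(-1)^1*28=-28
(-1)^2*43=43
(-1)^3*68=-68
(-1)^4*66=66
(-1)^5*8=-8
(-1)^6*65=65
(-1)^7*65=-65
(-1)^8*11=11
chi=67


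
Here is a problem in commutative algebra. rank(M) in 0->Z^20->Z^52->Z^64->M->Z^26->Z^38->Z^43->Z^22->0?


Alt sum=0:
(-1)^0*20 + (-1)^1*52 + (-1)^2*64 + (-1)^3*? + (-1)^4*26 + (-1)^5*38 + (-1)^6*43 + (-1)^7*22=0
rank(M)=41


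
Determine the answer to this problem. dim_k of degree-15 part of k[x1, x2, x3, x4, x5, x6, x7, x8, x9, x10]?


C(d+n-1,n-1)=C(24,9)=1307504


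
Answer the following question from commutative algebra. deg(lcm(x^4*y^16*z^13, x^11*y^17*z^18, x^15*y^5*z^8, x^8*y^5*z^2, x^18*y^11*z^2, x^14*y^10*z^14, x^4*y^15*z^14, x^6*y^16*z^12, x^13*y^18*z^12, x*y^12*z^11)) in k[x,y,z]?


lcm = componentwise max:
x: max(4,11,15,8,18,14,4,6,13,1)=18
y: max(16,17,5,5,11,10,15,16,18,12)=18
z: max(13,18,8,2,2,14,14,12,12,11)=18
Total=18+18+18=54


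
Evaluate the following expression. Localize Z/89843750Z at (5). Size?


5-primary part: 89843750=5^9*46
Size=5^9=1953125


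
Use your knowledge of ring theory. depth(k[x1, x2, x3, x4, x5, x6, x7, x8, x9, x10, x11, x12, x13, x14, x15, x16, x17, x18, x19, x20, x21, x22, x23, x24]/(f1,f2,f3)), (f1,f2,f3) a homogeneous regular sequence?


depth(R)=24
depth(R/I)=24-3=21


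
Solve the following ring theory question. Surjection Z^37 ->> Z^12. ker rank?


rank(ker) = 37-12 = 25


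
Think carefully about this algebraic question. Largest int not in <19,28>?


gcd(19,28)=1 => F=ab-a-b=19*28-19-28=532-47=485


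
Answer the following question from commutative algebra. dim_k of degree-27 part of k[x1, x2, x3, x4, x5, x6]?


C(d+n-1,n-1)=C(32,5)=201376


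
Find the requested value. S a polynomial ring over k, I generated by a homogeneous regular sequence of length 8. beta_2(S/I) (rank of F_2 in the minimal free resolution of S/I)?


Regular sequence => Koszul complex is the minimal free resolution.
Syz_1 minimally generated by Koszul relations f_i*e_j - f_j*e_i (i<j): mu(Syz_1) = beta_2 = C(m,2) = m(m-1)/2
m=8
8*7/2 = 28


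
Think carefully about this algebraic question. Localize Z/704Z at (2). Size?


2-primary part: 704=2^6*11
Size=2^6=64


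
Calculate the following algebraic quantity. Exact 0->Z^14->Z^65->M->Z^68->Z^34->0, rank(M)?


Alt sum=0:
(-1)^0*14 + (-1)^1*65 + (-1)^2*? + (-1)^3*68 + (-1)^4*34=0
rank(M)=85


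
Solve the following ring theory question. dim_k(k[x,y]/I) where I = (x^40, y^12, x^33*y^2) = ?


k[x,y]/I, I = (x^40, y^12, x^33*y^2)
Rect: 40x12=480. Corner: (40-33)x(12-2)=70.
dim = 480-70 = 410


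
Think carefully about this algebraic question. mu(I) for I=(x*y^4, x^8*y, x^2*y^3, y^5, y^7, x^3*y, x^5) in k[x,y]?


Remove redundant (divisible by others).
x^8*y redundant.
y^7 redundant.
Min: x^5, x^3*y, x^2*y^3, x*y^4, y^5
Count=5


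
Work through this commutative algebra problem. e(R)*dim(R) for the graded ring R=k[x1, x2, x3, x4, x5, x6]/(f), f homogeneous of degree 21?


e(R)=deg(f)=21, dim(R)=6-1=5
e*dim=21*5=105


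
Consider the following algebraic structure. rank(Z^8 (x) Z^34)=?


rank(M(x)N) = rank(M)*rank(N)
8*34 = 272


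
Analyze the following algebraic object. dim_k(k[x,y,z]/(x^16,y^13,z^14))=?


Basis: x^iy^jz^k, i<16,j<13,k<14
16*13*14=2912


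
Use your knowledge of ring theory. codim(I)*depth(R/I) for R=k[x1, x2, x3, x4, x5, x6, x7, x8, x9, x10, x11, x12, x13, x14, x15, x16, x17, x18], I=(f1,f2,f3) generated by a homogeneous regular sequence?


codim=3, depth=dim(R/I)=18-3=15
Product=3*15=45


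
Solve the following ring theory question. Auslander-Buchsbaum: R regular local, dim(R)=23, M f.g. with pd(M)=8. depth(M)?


pd+depth=depth(R)=23
depth=23-8=15


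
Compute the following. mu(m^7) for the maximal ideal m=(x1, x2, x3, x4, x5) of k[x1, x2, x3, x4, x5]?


Graded Nakayama: mu(m^d) = dim_k (m^d/m^(d+1)) = #degree-7 monomials in 5 vars
C(n+d-1,d)=C(11,7)=330


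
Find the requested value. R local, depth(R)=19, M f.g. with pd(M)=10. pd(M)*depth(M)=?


pd+depth=19
depth=19-10=9
pd*depth=10*9=90


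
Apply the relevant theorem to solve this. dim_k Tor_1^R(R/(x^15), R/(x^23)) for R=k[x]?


Tor_1(R/I,R/J)=(I cap J)/IJ=(x^23)/(x^38)
dim=38-23=min(15,23)=15


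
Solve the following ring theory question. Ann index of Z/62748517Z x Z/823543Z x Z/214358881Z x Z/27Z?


Exponent = lcm of the cyclic orders; pairwise coprime => product.
13^7*7^7*11^8*3^3=62748517*823543*214358881*27=299085247405401239079297


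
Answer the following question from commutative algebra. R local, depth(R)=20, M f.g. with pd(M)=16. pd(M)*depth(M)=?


pd+depth=20
depth=20-16=4
pd*depth=16*4=64


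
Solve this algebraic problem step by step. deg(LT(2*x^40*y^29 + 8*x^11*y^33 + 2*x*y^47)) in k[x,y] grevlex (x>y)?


LT: 2*x^40*y^29
deg_x=40, deg_y=29
Total=40+29=69


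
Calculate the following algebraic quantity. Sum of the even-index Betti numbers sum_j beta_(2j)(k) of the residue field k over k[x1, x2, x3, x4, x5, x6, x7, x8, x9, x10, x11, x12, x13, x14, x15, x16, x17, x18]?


Koszul resolution: beta_i(k)=C(n,i), n=18
sum_even C(18,i) = 2^(n-1) = 2^17 = 131072


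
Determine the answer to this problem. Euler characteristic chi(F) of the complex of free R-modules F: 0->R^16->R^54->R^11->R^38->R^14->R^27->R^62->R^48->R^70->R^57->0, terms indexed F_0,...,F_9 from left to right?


chi = sum (-1)^i * rank:
(-1)^0*16=16
(-1)^1*54=-54
(-1)^2*11=11
(-1)^3*38=-38
(-1)^4*14=14
(-1)^5*27=-27
(-1)^6*62=62
(-1)^7*48=-48
(-1)^8*70=70
(-1)^9*57=-57
chi=-51


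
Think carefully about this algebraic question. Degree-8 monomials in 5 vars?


C(d+n-1,n-1)=C(12,4)=495


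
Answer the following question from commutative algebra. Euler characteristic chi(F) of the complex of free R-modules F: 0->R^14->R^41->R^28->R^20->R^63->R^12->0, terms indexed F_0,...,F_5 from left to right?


chi = sum (-1)^i * rank:
(-1)^0*14=14
(-1)^1*41=-41
(-1)^2*28=28
(-1)^3*20=-20
(-1)^4*63=63
(-1)^5*12=-12
chi=32


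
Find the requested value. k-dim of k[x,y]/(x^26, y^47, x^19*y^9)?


k[x,y]/I, I = (x^26, y^47, x^19*y^9)
Rect: 26x47=1222. Corner: (26-19)x(47-9)=266.
dim = 1222-266 = 956


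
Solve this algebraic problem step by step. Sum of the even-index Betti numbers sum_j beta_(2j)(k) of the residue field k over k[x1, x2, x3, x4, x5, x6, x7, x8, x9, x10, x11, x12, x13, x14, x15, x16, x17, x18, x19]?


Koszul resolution: beta_i(k)=C(n,i), n=19
sum_even C(19,i) = 2^(n-1) = 2^18 = 262144


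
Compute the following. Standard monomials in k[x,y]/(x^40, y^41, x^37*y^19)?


k[x,y]/I, I = (x^40, y^41, x^37*y^19)
Rect: 40x41=1640. Corner: (40-37)x(41-19)=66.
dim = 1640-66 = 1574


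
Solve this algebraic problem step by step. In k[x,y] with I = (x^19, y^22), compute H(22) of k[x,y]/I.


k[x,y], I = (x^19, y^22), d = 22
Need i < 19 and d-i < 22.
Range: 1 <= i <= 18.
H(22) = 18


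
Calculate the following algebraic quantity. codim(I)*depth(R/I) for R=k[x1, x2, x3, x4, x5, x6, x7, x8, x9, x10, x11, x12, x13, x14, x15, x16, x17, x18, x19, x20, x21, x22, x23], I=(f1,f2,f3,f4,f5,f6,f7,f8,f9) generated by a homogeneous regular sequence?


codim=9, depth=dim(R/I)=23-9=14
Product=9*14=126


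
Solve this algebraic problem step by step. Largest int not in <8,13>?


gcd(8,13)=1 => F=ab-a-b=8*13-8-13=104-21=83


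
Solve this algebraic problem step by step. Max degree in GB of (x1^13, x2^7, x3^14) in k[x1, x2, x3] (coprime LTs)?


Pure powers, coprime LTs => already GB.
Degrees: 13, 7, 14
Max=14


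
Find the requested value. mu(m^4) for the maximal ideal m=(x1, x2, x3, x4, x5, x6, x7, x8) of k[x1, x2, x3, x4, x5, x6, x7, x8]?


Graded Nakayama: mu(m^d) = dim_k (m^d/m^(d+1)) = #degree-4 monomials in 8 vars
C(n+d-1,d)=C(11,4)=330


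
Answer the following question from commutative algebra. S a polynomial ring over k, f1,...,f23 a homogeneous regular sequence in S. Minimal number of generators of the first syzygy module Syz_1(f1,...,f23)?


Regular sequence => Koszul complex is the minimal free resolution.
Syz_1 minimally generated by Koszul relations f_i*e_j - f_j*e_i (i<j): mu(Syz_1) = beta_2 = C(m,2) = m(m-1)/2
m=23
23*22/2 = 253


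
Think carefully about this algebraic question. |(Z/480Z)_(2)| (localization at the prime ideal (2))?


2-primary part: 480=2^5*15
Size=2^5=32


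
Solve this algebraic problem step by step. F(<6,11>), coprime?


gcd(6,11)=1 => F=ab-a-b=6*11-6-11=66-17=49


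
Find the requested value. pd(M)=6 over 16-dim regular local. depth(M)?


pd+depth=depth(R)=16
depth=16-6=10


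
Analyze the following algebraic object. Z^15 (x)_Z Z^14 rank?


rank(M(x)N) = rank(M)*rank(N)
15*14 = 210


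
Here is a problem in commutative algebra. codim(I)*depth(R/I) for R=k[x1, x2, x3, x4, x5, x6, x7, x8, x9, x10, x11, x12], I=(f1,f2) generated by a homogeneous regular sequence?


codim=2, depth=dim(R/I)=12-2=10
Product=2*10=20


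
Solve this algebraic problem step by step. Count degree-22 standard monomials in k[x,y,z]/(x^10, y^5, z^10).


Need i<10, j<5, k<10 with i+j+k=22.
For each i, j ranges over max(0,22-i-9)..min(4,22-i):
  i=0: j in [13,4] -> 0
  i=1: j in [12,4] -> 0
  i=2: j in [11,4] -> 0
  i=3: j in [10,4] -> 0
  i=4: j in [9,4] -> 0
  i=5: j in [8,4] -> 0
  i=6: j in [7,4] -> 0
  i=7: j in [6,4] -> 0
  i=8: j in [5,4] -> 0
  i=9: j in [4,4] -> 1
H(22) = 0+0+0+0+0+0+0+0+0+1 = 1


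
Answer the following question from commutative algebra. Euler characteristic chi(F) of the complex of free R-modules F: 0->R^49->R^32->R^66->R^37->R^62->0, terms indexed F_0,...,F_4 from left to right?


chi = sum (-1)^i * rank:
(-1)^0*49=49
(-1)^1*32=-32
(-1)^2*66=66
(-1)^3*37=-37
(-1)^4*62=62
chi=108


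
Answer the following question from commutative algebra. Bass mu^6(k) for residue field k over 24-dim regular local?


C(n,i)=C(24,6)=134596


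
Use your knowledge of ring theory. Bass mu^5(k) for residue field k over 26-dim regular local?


C(n,i)=C(26,5)=65780


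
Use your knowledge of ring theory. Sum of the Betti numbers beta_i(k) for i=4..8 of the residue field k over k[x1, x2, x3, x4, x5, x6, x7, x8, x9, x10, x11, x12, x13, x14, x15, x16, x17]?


Koszul resolution: beta_i(k)=C(n,i), n=17
C(17,4)=2380, C(17,5)=6188, C(17,6)=12376, C(17,7)=19448, C(17,8)=24310
Sum=64702


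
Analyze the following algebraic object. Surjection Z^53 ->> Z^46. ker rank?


rank(ker) = 53-46 = 7


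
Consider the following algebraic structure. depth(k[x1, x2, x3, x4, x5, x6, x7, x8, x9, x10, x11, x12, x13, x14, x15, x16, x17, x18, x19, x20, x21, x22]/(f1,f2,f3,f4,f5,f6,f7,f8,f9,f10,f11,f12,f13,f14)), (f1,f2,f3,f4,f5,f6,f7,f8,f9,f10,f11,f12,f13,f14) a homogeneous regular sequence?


depth(R)=22
depth(R/I)=22-14=8


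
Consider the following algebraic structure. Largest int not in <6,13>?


gcd(6,13)=1 => F=ab-a-b=6*13-6-13=78-19=59


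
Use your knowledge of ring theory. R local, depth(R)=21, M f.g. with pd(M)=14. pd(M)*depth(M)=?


pd+depth=21
depth=21-14=7
pd*depth=14*7=98


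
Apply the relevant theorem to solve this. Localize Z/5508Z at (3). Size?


3-primary part: 5508=3^4*68
Size=3^4=81


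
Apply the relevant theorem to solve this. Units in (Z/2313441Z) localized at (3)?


Local ring = Z/81Z.
phi(81) = 3^3*(3-1) = 54


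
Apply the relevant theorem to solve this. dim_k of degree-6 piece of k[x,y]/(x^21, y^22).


k[x,y], I = (x^21, y^22), d = 6
Need i < 21 and d-i < 22.
Range: 0 <= i <= 6.
H(6) = 7


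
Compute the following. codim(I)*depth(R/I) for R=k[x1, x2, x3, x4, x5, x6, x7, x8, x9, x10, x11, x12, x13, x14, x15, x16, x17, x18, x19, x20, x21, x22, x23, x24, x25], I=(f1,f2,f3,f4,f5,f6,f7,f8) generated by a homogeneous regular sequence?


codim=8, depth=dim(R/I)=25-8=17
Product=8*17=136


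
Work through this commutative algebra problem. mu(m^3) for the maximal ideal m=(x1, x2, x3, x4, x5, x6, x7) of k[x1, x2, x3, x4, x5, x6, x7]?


Graded Nakayama: mu(m^d) = dim_k (m^d/m^(d+1)) = #degree-3 monomials in 7 vars
C(n+d-1,d)=C(9,3)=84
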